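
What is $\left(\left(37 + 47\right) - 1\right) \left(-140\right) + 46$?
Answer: $-11574$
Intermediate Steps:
$\left(\left(37 + 47\right) - 1\right) \left(-140\right) + 46 = \left(84 - 1\right) \left(-140\right) + 46 = 83 \left(-140\right) + 46 = -11620 + 46 = -11574$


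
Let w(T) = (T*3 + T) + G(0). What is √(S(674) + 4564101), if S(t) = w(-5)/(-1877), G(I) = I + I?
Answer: √16079916629569/1877 ≈ 2136.4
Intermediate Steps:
G(I) = 2*I
w(T) = 4*T (w(T) = (T*3 + T) + 2*0 = (3*T + T) + 0 = 4*T + 0 = 4*T)
S(t) = 20/1877 (S(t) = (4*(-5))/(-1877) = -20*(-1/1877) = 20/1877)
√(S(674) + 4564101) = √(20/1877 + 4564101) = √(8566817597/1877) = √16079916629569/1877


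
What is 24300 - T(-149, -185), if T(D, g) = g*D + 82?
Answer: -3347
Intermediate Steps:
T(D, g) = 82 + D*g (T(D, g) = D*g + 82 = 82 + D*g)
24300 - T(-149, -185) = 24300 - (82 - 149*(-185)) = 24300 - (82 + 27565) = 24300 - 1*27647 = 24300 - 27647 = -3347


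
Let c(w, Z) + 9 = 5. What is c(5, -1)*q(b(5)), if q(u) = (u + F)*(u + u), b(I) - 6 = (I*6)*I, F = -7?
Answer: -185952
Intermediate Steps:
c(w, Z) = -4 (c(w, Z) = -9 + 5 = -4)
b(I) = 6 + 6*I**2 (b(I) = 6 + (I*6)*I = 6 + (6*I)*I = 6 + 6*I**2)
q(u) = 2*u*(-7 + u) (q(u) = (u - 7)*(u + u) = (-7 + u)*(2*u) = 2*u*(-7 + u))
c(5, -1)*q(b(5)) = -8*(6 + 6*5**2)*(-7 + (6 + 6*5**2)) = -8*(6 + 6*25)*(-7 + (6 + 6*25)) = -8*(6 + 150)*(-7 + (6 + 150)) = -8*156*(-7 + 156) = -8*156*149 = -4*46488 = -185952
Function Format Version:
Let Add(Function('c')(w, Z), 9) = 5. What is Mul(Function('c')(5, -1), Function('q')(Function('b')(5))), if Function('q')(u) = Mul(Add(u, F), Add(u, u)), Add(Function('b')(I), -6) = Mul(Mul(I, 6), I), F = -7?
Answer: -185952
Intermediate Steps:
Function('c')(w, Z) = -4 (Function('c')(w, Z) = Add(-9, 5) = -4)
Function('b')(I) = Add(6, Mul(6, Pow(I, 2))) (Function('b')(I) = Add(6, Mul(Mul(I, 6), I)) = Add(6, Mul(Mul(6, I), I)) = Add(6, Mul(6, Pow(I, 2))))
Function('q')(u) = Mul(2, u, Add(-7, u)) (Function('q')(u) = Mul(Add(u, -7), Add(u, u)) = Mul(Add(-7, u), Mul(2, u)) = Mul(2, u, Add(-7, u)))
Mul(Function('c')(5, -1), Function('q')(Function('b')(5))) = Mul(-4, Mul(2, Add(6, Mul(6, Pow(5, 2))), Add(-7, Add(6, Mul(6, Pow(5, 2)))))) = Mul(-4, Mul(2, Add(6, Mul(6, 25)), Add(-7, Add(6, Mul(6, 25))))) = Mul(-4, Mul(2, Add(6, 150), Add(-7, Add(6, 150)))) = Mul(-4, Mul(2, 156, Add(-7, 156))) = Mul(-4, Mul(2, 156, 149)) = Mul(-4, 46488) = -185952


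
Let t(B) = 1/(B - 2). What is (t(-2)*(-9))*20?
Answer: 45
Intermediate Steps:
t(B) = 1/(-2 + B)
(t(-2)*(-9))*20 = (-9/(-2 - 2))*20 = (-9/(-4))*20 = -¼*(-9)*20 = (9/4)*20 = 45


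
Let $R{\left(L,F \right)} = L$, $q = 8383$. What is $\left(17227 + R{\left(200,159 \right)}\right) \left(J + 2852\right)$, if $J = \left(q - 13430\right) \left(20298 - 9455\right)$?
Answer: $-953636268363$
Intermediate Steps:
$J = -54724621$ ($J = \left(8383 - 13430\right) \left(20298 - 9455\right) = \left(-5047\right) 10843 = -54724621$)
$\left(17227 + R{\left(200,159 \right)}\right) \left(J + 2852\right) = \left(17227 + 200\right) \left(-54724621 + 2852\right) = 17427 \left(-54721769\right) = -953636268363$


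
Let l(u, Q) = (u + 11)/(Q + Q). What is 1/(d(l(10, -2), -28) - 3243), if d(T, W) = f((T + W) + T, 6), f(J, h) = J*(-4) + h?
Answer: -1/3083 ≈ -0.00032436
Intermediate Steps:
f(J, h) = h - 4*J (f(J, h) = -4*J + h = h - 4*J)
l(u, Q) = (11 + u)/(2*Q) (l(u, Q) = (11 + u)/((2*Q)) = (11 + u)*(1/(2*Q)) = (11 + u)/(2*Q))
d(T, W) = 6 - 8*T - 4*W (d(T, W) = 6 - 4*((T + W) + T) = 6 - 4*(W + 2*T) = 6 + (-8*T - 4*W) = 6 - 8*T - 4*W)
1/(d(l(10, -2), -28) - 3243) = 1/((6 - 4*(11 + 10)/(-2) - 4*(-28)) - 3243) = 1/((6 - 4*(-1)*21/2 + 112) - 3243) = 1/((6 - 8*(-21/4) + 112) - 3243) = 1/((6 + 42 + 112) - 3243) = 1/(160 - 3243) = 1/(-3083) = -1/3083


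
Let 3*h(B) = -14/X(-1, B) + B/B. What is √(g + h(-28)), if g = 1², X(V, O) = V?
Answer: √6 ≈ 2.4495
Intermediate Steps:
h(B) = 5 (h(B) = (-14/(-1) + B/B)/3 = (-14*(-1) + 1)/3 = (14 + 1)/3 = (⅓)*15 = 5)
g = 1
√(g + h(-28)) = √(1 + 5) = √6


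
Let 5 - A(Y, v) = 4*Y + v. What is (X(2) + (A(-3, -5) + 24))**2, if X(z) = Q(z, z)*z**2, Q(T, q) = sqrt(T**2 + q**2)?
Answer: 2244 + 736*sqrt(2) ≈ 3284.9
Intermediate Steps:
A(Y, v) = 5 - v - 4*Y (A(Y, v) = 5 - (4*Y + v) = 5 - (v + 4*Y) = 5 + (-v - 4*Y) = 5 - v - 4*Y)
X(z) = sqrt(2)*z**2*sqrt(z**2) (X(z) = sqrt(z**2 + z**2)*z**2 = sqrt(2*z**2)*z**2 = (sqrt(2)*sqrt(z**2))*z**2 = sqrt(2)*z**2*sqrt(z**2))
(X(2) + (A(-3, -5) + 24))**2 = (sqrt(2)*2**2*sqrt(2**2) + ((5 - 1*(-5) - 4*(-3)) + 24))**2 = (sqrt(2)*4*sqrt(4) + ((5 + 5 + 12) + 24))**2 = (sqrt(2)*4*2 + (22 + 24))**2 = (8*sqrt(2) + 46)**2 = (46 + 8*sqrt(2))**2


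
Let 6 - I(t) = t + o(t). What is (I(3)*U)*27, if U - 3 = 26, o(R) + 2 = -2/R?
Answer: 4437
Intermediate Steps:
o(R) = -2 - 2/R
U = 29 (U = 3 + 26 = 29)
I(t) = 8 - t + 2/t (I(t) = 6 - (t + (-2 - 2/t)) = 6 - (-2 + t - 2/t) = 6 + (2 - t + 2/t) = 8 - t + 2/t)
(I(3)*U)*27 = ((8 - 1*3 + 2/3)*29)*27 = ((8 - 3 + 2*(⅓))*29)*27 = ((8 - 3 + ⅔)*29)*27 = ((17/3)*29)*27 = (493/3)*27 = 4437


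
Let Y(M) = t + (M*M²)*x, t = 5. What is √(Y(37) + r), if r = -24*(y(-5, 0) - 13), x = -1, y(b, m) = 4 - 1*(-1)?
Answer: 2*I*√12614 ≈ 224.62*I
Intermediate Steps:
y(b, m) = 5 (y(b, m) = 4 + 1 = 5)
Y(M) = 5 - M³ (Y(M) = 5 + (M*M²)*(-1) = 5 + M³*(-1) = 5 - M³)
r = 192 (r = -24*(5 - 13) = -24*(-8) = 192)
√(Y(37) + r) = √((5 - 1*37³) + 192) = √((5 - 1*50653) + 192) = √((5 - 50653) + 192) = √(-50648 + 192) = √(-50456) = 2*I*√12614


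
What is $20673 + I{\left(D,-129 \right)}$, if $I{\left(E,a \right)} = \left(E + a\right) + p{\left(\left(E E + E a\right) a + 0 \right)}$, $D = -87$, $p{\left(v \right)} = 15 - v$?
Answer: $2444640$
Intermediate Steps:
$I{\left(E,a \right)} = 15 + E + a - a \left(E^{2} + E a\right)$ ($I{\left(E,a \right)} = \left(E + a\right) - \left(-15 + \left(E E + E a\right) a\right) = \left(E + a\right) - \left(-15 + \left(E^{2} + E a\right) a\right) = \left(E + a\right) - \left(-15 + a \left(E^{2} + E a\right)\right) = 15 + E + a - a \left(E^{2} + E a\right)$)
$20673 + I{\left(D,-129 \right)} = 20673 - \left(201 - - 11223 \left(-87 - 129\right)\right) = 20673 - \left(201 - \left(-11223\right) \left(-216\right)\right) = 20673 + \left(15 - 87 - 129 + 2424168\right) = 20673 + 2423967 = 2444640$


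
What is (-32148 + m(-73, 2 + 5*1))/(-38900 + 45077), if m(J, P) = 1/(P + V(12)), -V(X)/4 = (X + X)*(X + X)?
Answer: -73843957/14188569 ≈ -5.2045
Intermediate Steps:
V(X) = -16*X² (V(X) = -4*(X + X)*(X + X) = -4*2*X*2*X = -16*X²)
m(J, P) = 1/(-2304 + P) (m(J, P) = 1/(P - 16*12²) = 1/(P - 16*144) = 1/(P - 2304) = 1/(-2304 + P))
(-32148 + m(-73, 2 + 5*1))/(-38900 + 45077) = (-32148 + 1/(-2304 + (2 + 5*1)))/(-38900 + 45077) = (-32148 + 1/(-2304 + (2 + 5)))/6177 = (-32148 + 1/(-2304 + 7))*(1/6177) = (-32148 + 1/(-2297))*(1/6177) = (-32148 - 1/2297)*(1/6177) = -73843957/2297*1/6177 = -73843957/14188569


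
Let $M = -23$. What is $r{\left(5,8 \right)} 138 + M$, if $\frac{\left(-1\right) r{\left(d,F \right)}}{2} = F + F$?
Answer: $-4439$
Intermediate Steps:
$r{\left(d,F \right)} = - 4 F$ ($r{\left(d,F \right)} = - 2 \left(F + F\right) = - 2 \cdot 2 F = - 4 F$)
$r{\left(5,8 \right)} 138 + M = \left(-4\right) 8 \cdot 138 - 23 = \left(-32\right) 138 - 23 = -4416 - 23 = -4439$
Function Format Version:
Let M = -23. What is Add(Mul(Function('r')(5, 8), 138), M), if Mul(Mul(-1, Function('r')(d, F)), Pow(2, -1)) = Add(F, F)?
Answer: -4439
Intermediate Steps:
Function('r')(d, F) = Mul(-4, F) (Function('r')(d, F) = Mul(-2, Add(F, F)) = Mul(-2, Mul(2, F)) = Mul(-4, F))
Add(Mul(Function('r')(5, 8), 138), M) = Add(Mul(Mul(-4, 8), 138), -23) = Add(Mul(-32, 138), -23) = Add(-4416, -23) = -4439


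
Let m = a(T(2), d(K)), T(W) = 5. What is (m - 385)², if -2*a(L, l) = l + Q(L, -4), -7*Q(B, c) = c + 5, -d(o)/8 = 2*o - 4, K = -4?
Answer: 36735721/196 ≈ 1.8743e+5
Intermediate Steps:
d(o) = 32 - 16*o (d(o) = -8*(2*o - 4) = -8*(-4 + 2*o) = 32 - 16*o)
Q(B, c) = -5/7 - c/7 (Q(B, c) = -(c + 5)/7 = -(5 + c)/7 = -5/7 - c/7)
a(L, l) = 1/14 - l/2 (a(L, l) = -(l + (-5/7 - ⅐*(-4)))/2 = -(l + (-5/7 + 4/7))/2 = -(l - ⅐)/2 = -(-⅐ + l)/2 = 1/14 - l/2)
m = -671/14 (m = 1/14 - (32 - 16*(-4))/2 = 1/14 - (32 + 64)/2 = 1/14 - ½*96 = 1/14 - 48 = -671/14 ≈ -47.929)
(m - 385)² = (-671/14 - 385)² = (-6061/14)² = 36735721/196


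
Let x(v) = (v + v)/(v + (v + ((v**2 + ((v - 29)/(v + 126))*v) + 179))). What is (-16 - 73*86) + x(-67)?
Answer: -862086839/136969 ≈ -6294.0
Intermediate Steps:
x(v) = 2*v/(179 + v**2 + 2*v + v*(-29 + v)/(126 + v)) (x(v) = (2*v)/(v + (v + ((v**2 + ((-29 + v)/(126 + v))*v) + 179))) = (2*v)/(v + (v + ((v**2 + v*(-29 + v)/(126 + v)) + 179))) = (2*v)/(v + (v + (179 + v**2 + v*(-29 + v)/(126 + v)))) = (2*v)/(v + (179 + v + v**2 + v*(-29 + v)/(126 + v))) = (2*v)/(179 + v**2 + 2*v + v*(-29 + v)/(126 + v)) = 2*v/(179 + v**2 + 2*v + v*(-29 + v)/(126 + v)))
(-16 - 73*86) + x(-67) = (-16 - 73*86) + 2*(-67)*(126 - 67)/(22554 + (-67)**3 + 129*(-67)**2 + 402*(-67)) = (-16 - 6278) + 2*(-67)*59/(22554 - 300763 + 129*4489 - 26934) = -6294 + 2*(-67)*59/(22554 - 300763 + 579081 - 26934) = -6294 + 2*(-67)*59/273938 = -6294 + 2*(-67)*(1/273938)*59 = -6294 - 3953/136969 = -862086839/136969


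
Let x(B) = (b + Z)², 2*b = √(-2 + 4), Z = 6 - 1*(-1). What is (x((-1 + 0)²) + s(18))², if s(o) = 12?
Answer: 15521/4 + 861*√2 ≈ 5097.9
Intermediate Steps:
Z = 7 (Z = 6 + 1 = 7)
b = √2/2 (b = √(-2 + 4)/2 = √2/2 ≈ 0.70711)
x(B) = (7 + √2/2)² (x(B) = (√2/2 + 7)² = (7 + √2/2)²)
(x((-1 + 0)²) + s(18))² = ((14 + √2)²/4 + 12)² = (12 + (14 + √2)²/4)²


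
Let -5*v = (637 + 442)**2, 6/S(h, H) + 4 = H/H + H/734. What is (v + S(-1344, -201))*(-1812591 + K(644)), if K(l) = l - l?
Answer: 187817533769019/445 ≈ 4.2206e+11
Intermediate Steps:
S(h, H) = 6/(-3 + H/734) (S(h, H) = 6/(-4 + (H/H + H/734)) = 6/(-4 + (1 + H*(1/734))) = 6/(-4 + (1 + H/734)) = 6/(-3 + H/734))
v = -1164241/5 (v = -(637 + 442)**2/5 = -1/5*1079**2 = -1/5*1164241 = -1164241/5 ≈ -2.3285e+5)
K(l) = 0
(v + S(-1344, -201))*(-1812591 + K(644)) = (-1164241/5 + 4404/(-2202 - 201))*(-1812591 + 0) = (-1164241/5 + 4404/(-2403))*(-1812591) = (-1164241/5 + 4404*(-1/2403))*(-1812591) = (-1164241/5 - 1468/801)*(-1812591) = -932564381/4005*(-1812591) = 187817533769019/445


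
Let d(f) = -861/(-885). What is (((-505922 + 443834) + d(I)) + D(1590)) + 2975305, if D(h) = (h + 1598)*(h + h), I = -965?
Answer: 3850062102/295 ≈ 1.3051e+7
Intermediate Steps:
d(f) = 287/295 (d(f) = -861*(-1/885) = 287/295)
D(h) = 2*h*(1598 + h) (D(h) = (1598 + h)*(2*h) = 2*h*(1598 + h))
(((-505922 + 443834) + d(I)) + D(1590)) + 2975305 = (((-505922 + 443834) + 287/295) + 2*1590*(1598 + 1590)) + 2975305 = ((-62088 + 287/295) + 2*1590*3188) + 2975305 = (-18315673/295 + 10137840) + 2975305 = 2972347127/295 + 2975305 = 3850062102/295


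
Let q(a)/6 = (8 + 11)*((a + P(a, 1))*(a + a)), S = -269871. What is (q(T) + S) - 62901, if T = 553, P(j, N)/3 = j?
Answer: 278565036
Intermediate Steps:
P(j, N) = 3*j
q(a) = 912*a**2 (q(a) = 6*((8 + 11)*((a + 3*a)*(a + a))) = 6*(19*((4*a)*(2*a))) = 6*(19*(8*a**2)) = 6*(152*a**2) = 912*a**2)
(q(T) + S) - 62901 = (912*553**2 - 269871) - 62901 = (912*305809 - 269871) - 62901 = (278897808 - 269871) - 62901 = 278627937 - 62901 = 278565036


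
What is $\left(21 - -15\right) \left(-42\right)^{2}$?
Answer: $63504$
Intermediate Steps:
$\left(21 - -15\right) \left(-42\right)^{2} = \left(21 + 15\right) 1764 = 36 \cdot 1764 = 63504$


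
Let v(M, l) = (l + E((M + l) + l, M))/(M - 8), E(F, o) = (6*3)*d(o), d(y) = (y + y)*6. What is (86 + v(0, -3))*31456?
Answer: 2717012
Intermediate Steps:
d(y) = 12*y (d(y) = (2*y)*6 = 12*y)
E(F, o) = 216*o (E(F, o) = (6*3)*(12*o) = 18*(12*o) = 216*o)
v(M, l) = (l + 216*M)/(-8 + M) (v(M, l) = (l + 216*M)/(M - 8) = (l + 216*M)/(-8 + M))
(86 + v(0, -3))*31456 = (86 + (-3 + 216*0)/(-8 + 0))*31456 = (86 + (-3 + 0)/(-8))*31456 = (86 - 1/8*(-3))*31456 = (86 + 3/8)*31456 = (691/8)*31456 = 2717012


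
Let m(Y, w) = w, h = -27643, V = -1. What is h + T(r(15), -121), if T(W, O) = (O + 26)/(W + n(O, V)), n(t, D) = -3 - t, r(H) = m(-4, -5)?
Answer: -3123754/113 ≈ -27644.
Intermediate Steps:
r(H) = -5
T(W, O) = (26 + O)/(-3 + W - O) (T(W, O) = (O + 26)/(W + (-3 - O)) = (26 + O)/(-3 + W - O))
h + T(r(15), -121) = -27643 + (-26 - 1*(-121))/(3 - 121 - 1*(-5)) = -27643 + (-26 + 121)/(3 - 121 + 5) = -27643 + 95/(-113) = -27643 - 1/113*95 = -27643 - 95/113 = -3123754/113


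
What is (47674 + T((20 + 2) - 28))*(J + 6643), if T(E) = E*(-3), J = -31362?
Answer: -1178898548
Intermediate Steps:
T(E) = -3*E
(47674 + T((20 + 2) - 28))*(J + 6643) = (47674 - 3*((20 + 2) - 28))*(-31362 + 6643) = (47674 - 3*(22 - 28))*(-24719) = (47674 - 3*(-6))*(-24719) = (47674 + 18)*(-24719) = 47692*(-24719) = -1178898548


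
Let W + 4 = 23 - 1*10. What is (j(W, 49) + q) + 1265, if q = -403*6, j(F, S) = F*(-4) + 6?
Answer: -1183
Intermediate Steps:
W = 9 (W = -4 + (23 - 1*10) = -4 + (23 - 10) = -4 + 13 = 9)
j(F, S) = 6 - 4*F (j(F, S) = -4*F + 6 = 6 - 4*F)
q = -2418
(j(W, 49) + q) + 1265 = ((6 - 4*9) - 2418) + 1265 = ((6 - 36) - 2418) + 1265 = (-30 - 2418) + 1265 = -2448 + 1265 = -1183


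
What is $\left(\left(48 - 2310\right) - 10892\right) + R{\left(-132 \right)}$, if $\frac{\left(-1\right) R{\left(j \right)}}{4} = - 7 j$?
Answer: $-16850$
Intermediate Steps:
$R{\left(j \right)} = 28 j$ ($R{\left(j \right)} = - 4 \left(- 7 j\right) = 28 j$)
$\left(\left(48 - 2310\right) - 10892\right) + R{\left(-132 \right)} = \left(\left(48 - 2310\right) - 10892\right) + 28 \left(-132\right) = \left(\left(48 - 2310\right) - 10892\right) - 3696 = \left(-2262 - 10892\right) - 3696 = -13154 - 3696 = -16850$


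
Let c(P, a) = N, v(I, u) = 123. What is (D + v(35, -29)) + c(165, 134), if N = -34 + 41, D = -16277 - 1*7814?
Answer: -23961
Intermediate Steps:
D = -24091 (D = -16277 - 7814 = -24091)
N = 7
c(P, a) = 7
(D + v(35, -29)) + c(165, 134) = (-24091 + 123) + 7 = -23968 + 7 = -23961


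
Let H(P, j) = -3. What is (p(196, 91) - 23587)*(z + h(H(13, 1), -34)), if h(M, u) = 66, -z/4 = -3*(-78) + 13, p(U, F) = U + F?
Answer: 21482600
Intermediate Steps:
p(U, F) = F + U
z = -988 (z = -4*(-3*(-78) + 13) = -4*(234 + 13) = -4*247 = -988)
(p(196, 91) - 23587)*(z + h(H(13, 1), -34)) = ((91 + 196) - 23587)*(-988 + 66) = (287 - 23587)*(-922) = -23300*(-922) = 21482600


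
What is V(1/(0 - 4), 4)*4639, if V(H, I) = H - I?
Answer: -78863/4 ≈ -19716.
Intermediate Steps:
V(1/(0 - 4), 4)*4639 = (1/(0 - 4) - 1*4)*4639 = (1/(-4) - 4)*4639 = (-¼ - 4)*4639 = -17/4*4639 = -78863/4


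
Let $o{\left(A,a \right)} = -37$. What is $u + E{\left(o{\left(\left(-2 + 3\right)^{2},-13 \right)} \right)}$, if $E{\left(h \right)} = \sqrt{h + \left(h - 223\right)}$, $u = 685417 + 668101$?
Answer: $1353518 + 3 i \sqrt{33} \approx 1.3535 \cdot 10^{6} + 17.234 i$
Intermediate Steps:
$u = 1353518$
$E{\left(h \right)} = \sqrt{-223 + 2 h}$ ($E{\left(h \right)} = \sqrt{h + \left(-223 + h\right)} = \sqrt{-223 + 2 h}$)
$u + E{\left(o{\left(\left(-2 + 3\right)^{2},-13 \right)} \right)} = 1353518 + \sqrt{-223 + 2 \left(-37\right)} = 1353518 + \sqrt{-223 - 74} = 1353518 + \sqrt{-297} = 1353518 + 3 i \sqrt{33}$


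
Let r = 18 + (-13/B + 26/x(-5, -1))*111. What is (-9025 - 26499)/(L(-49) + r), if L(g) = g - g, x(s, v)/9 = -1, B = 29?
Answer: 3090588/30661 ≈ 100.80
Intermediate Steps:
x(s, v) = -9 (x(s, v) = 9*(-1) = -9)
r = -30661/87 (r = 18 + (-13/29 + 26/(-9))*111 = 18 + (-13*1/29 + 26*(-1/9))*111 = 18 + (-13/29 - 26/9)*111 = 18 - 871/261*111 = 18 - 32227/87 = -30661/87 ≈ -352.43)
L(g) = 0
(-9025 - 26499)/(L(-49) + r) = (-9025 - 26499)/(0 - 30661/87) = -35524/(-30661/87) = -35524*(-87/30661) = 3090588/30661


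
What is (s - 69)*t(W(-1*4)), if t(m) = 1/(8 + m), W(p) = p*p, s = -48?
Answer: -39/8 ≈ -4.8750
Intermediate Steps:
W(p) = p²
(s - 69)*t(W(-1*4)) = (-48 - 69)/(8 + (-1*4)²) = -117/(8 + (-4)²) = -117/(8 + 16) = -117/24 = -117*1/24 = -39/8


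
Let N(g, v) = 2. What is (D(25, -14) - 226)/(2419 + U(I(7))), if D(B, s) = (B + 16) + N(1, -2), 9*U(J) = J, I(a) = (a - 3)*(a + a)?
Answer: -1647/21827 ≈ -0.075457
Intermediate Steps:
I(a) = 2*a*(-3 + a) (I(a) = (-3 + a)*(2*a) = 2*a*(-3 + a))
U(J) = J/9
D(B, s) = 18 + B (D(B, s) = (B + 16) + 2 = (16 + B) + 2 = 18 + B)
(D(25, -14) - 226)/(2419 + U(I(7))) = ((18 + 25) - 226)/(2419 + (2*7*(-3 + 7))/9) = (43 - 226)/(2419 + (2*7*4)/9) = -183/(2419 + (⅑)*56) = -183/(2419 + 56/9) = -183/21827/9 = -183*9/21827 = -1647/21827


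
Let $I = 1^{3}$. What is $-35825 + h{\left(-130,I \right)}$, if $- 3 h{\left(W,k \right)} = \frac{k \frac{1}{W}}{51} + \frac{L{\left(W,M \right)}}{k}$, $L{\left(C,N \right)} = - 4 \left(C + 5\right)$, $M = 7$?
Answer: $- \frac{715874249}{19890} \approx -35992.0$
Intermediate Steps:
$L{\left(C,N \right)} = -20 - 4 C$ ($L{\left(C,N \right)} = - 4 \left(5 + C\right) = -20 - 4 C$)
$I = 1$
$h{\left(W,k \right)} = - \frac{-20 - 4 W}{3 k} - \frac{k}{153 W}$ ($h{\left(W,k \right)} = - \frac{\frac{k \frac{1}{W}}{51} + \frac{-20 - 4 W}{k}}{3} = - \frac{\frac{k}{W} \frac{1}{51} + \frac{-20 - 4 W}{k}}{3} = - \frac{\frac{k}{51 W} + \frac{-20 - 4 W}{k}}{3} = - \frac{\frac{-20 - 4 W}{k} + \frac{k}{51 W}}{3} = - \frac{-20 - 4 W}{3 k} - \frac{k}{153 W}$)
$-35825 + h{\left(-130,I \right)} = -35825 + \frac{- 1^{2} + 204 \left(-130\right) \left(5 - 130\right)}{153 \left(-130\right) 1} = -35825 + \frac{1}{153} \left(- \frac{1}{130}\right) 1 \left(\left(-1\right) 1 + 204 \left(-130\right) \left(-125\right)\right) = -35825 + \frac{1}{153} \left(- \frac{1}{130}\right) 1 \left(-1 + 3315000\right) = -35825 + \frac{1}{153} \left(- \frac{1}{130}\right) 1 \cdot 3314999 = -35825 - \frac{3314999}{19890} = - \frac{715874249}{19890}$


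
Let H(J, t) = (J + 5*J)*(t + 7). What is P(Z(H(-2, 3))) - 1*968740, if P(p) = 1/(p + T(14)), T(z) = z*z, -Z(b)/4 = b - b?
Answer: -189873039/196 ≈ -9.6874e+5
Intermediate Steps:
H(J, t) = 6*J*(7 + t) (H(J, t) = (6*J)*(7 + t) = 6*J*(7 + t))
Z(b) = 0 (Z(b) = -4*(b - b) = -4*0 = 0)
T(z) = z**2
P(p) = 1/(196 + p) (P(p) = 1/(p + 14**2) = 1/(p + 196) = 1/(196 + p))
P(Z(H(-2, 3))) - 1*968740 = 1/(196 + 0) - 1*968740 = 1/196 - 968740 = -189873039/196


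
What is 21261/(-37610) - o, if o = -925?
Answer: 34767989/37610 ≈ 924.43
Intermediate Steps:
21261/(-37610) - o = 21261/(-37610) - 1*(-925) = 21261*(-1/37610) + 925 = -21261/37610 + 925 = 34767989/37610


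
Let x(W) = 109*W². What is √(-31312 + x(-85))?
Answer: √756213 ≈ 869.61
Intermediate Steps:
√(-31312 + x(-85)) = √(-31312 + 109*(-85)²) = √(-31312 + 109*7225) = √(-31312 + 787525) = √756213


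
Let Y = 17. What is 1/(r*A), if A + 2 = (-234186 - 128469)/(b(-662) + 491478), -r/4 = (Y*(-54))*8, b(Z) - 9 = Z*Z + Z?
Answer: -929069/65238015168 ≈ -1.4241e-5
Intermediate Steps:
b(Z) = 9 + Z + Z² (b(Z) = 9 + (Z*Z + Z) = 9 + (Z² + Z) = 9 + (Z + Z²) = 9 + Z + Z²)
r = 29376 (r = -4*17*(-54)*8 = -(-3672)*8 = -4*(-7344) = 29376)
A = -2220793/929069 (A = -2 + (-234186 - 128469)/((9 - 662 + (-662)²) + 491478) = -2 - 362655/((9 - 662 + 438244) + 491478) = -2 - 362655/(437591 + 491478) = -2 - 362655/929069 = -2220793/929069 ≈ -2.3903)
1/(r*A) = 1/(29376*(-2220793/929069)) = (1/29376)*(-929069/2220793) = -929069/65238015168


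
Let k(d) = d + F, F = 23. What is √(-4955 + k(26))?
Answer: I*√4906 ≈ 70.043*I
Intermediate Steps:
k(d) = 23 + d (k(d) = d + 23 = 23 + d)
√(-4955 + k(26)) = √(-4955 + (23 + 26)) = √(-4955 + 49) = √(-4906) = I*√4906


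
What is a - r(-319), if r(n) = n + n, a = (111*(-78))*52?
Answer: -449578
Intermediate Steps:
a = -450216 (a = -8658*52 = -450216)
r(n) = 2*n
a - r(-319) = -450216 - 2*(-319) = -450216 - 1*(-638) = -450216 + 638 = -449578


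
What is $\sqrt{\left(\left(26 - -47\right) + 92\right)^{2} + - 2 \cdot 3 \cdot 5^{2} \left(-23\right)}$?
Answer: $5 \sqrt{1227} \approx 175.14$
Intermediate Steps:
$\sqrt{\left(\left(26 - -47\right) + 92\right)^{2} + - 2 \cdot 3 \cdot 5^{2} \left(-23\right)} = \sqrt{\left(\left(26 + 47\right) + 92\right)^{2} + - 2 \cdot 3 \cdot 25 \left(-23\right)} = \sqrt{\left(73 + 92\right)^{2} + \left(-2\right) 75 \left(-23\right)} = \sqrt{165^{2} - -3450} = \sqrt{27225 + 3450} = \sqrt{30675} = 5 \sqrt{1227}$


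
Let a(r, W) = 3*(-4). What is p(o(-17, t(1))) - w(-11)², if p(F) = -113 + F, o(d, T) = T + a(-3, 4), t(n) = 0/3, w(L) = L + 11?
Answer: -125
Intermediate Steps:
w(L) = 11 + L
a(r, W) = -12
t(n) = 0 (t(n) = 0*(⅓) = 0)
o(d, T) = -12 + T (o(d, T) = T - 12 = -12 + T)
p(o(-17, t(1))) - w(-11)² = (-113 + (-12 + 0)) - (11 - 11)² = (-113 - 12) - 1*0² = -125 - 1*0 = -125 + 0 = -125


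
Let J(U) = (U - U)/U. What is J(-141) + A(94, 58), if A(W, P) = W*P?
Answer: 5452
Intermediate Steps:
A(W, P) = P*W
J(U) = 0 (J(U) = 0/U = 0)
J(-141) + A(94, 58) = 0 + 58*94 = 0 + 5452 = 5452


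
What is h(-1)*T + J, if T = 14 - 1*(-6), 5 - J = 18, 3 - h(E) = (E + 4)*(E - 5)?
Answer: 407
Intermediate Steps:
h(E) = 3 - (-5 + E)*(4 + E) (h(E) = 3 - (E + 4)*(E - 5) = 3 - (4 + E)*(-5 + E) = 3 - (-5 + E)*(4 + E))
J = -13 (J = 5 - 1*18 = 5 - 18 = -13)
T = 20 (T = 14 + 6 = 20)
h(-1)*T + J = (23 - 1 - 1*(-1)**2)*20 - 13 = (23 - 1 - 1*1)*20 - 13 = (23 - 1 - 1)*20 - 13 = 21*20 - 13 = 420 - 13 = 407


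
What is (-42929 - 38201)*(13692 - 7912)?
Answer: -468931400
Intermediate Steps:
(-42929 - 38201)*(13692 - 7912) = -81130*5780 = -468931400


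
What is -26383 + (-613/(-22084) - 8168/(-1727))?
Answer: -1006041590281/38139068 ≈ -26378.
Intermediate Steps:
-26383 + (-613/(-22084) - 8168/(-1727)) = -26383 + (-613*(-1/22084) - 8168*(-1/1727)) = -26383 + (613/22084 + 8168/1727) = -26383 + 181440763/38139068 = -1006041590281/38139068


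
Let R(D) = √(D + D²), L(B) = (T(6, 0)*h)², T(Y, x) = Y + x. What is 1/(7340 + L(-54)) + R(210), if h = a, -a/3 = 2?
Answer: 1/8636 + √44310 ≈ 210.50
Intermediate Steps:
a = -6 (a = -3*2 = -6)
h = -6
L(B) = 1296 (L(B) = ((6 + 0)*(-6))² = (6*(-6))² = (-36)² = 1296)
1/(7340 + L(-54)) + R(210) = 1/(7340 + 1296) + √(210*(1 + 210)) = 1/8636 + √(210*211) = 1/8636 + √44310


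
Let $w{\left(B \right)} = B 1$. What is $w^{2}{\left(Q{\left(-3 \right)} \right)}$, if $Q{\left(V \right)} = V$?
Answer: $9$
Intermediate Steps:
$w{\left(B \right)} = B$
$w^{2}{\left(Q{\left(-3 \right)} \right)} = \left(-3\right)^{2} = 9$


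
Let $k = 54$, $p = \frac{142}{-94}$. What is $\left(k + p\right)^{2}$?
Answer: $\frac{6086089}{2209} \approx 2755.1$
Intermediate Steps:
$p = - \frac{71}{47}$ ($p = 142 \left(- \frac{1}{94}\right) = - \frac{71}{47} \approx -1.5106$)
$\left(k + p\right)^{2} = \left(54 - \frac{71}{47}\right)^{2} = \left(\frac{2467}{47}\right)^{2} = \frac{6086089}{2209}$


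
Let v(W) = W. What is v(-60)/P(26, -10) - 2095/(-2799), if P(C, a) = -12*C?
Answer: 68465/72774 ≈ 0.94079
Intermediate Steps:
v(-60)/P(26, -10) - 2095/(-2799) = -60/((-12*26)) - 2095/(-2799) = -60/(-312) - 2095*(-1/2799) = -60*(-1/312) + 2095/2799 = 5/26 + 2095/2799 = 68465/72774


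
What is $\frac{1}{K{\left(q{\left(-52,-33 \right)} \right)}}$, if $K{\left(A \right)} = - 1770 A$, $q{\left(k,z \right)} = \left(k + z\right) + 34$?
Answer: $\frac{1}{90270} \approx 1.1078 \cdot 10^{-5}$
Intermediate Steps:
$q{\left(k,z \right)} = 34 + k + z$
$\frac{1}{K{\left(q{\left(-52,-33 \right)} \right)}} = \frac{1}{\left(-1770\right) \left(34 - 52 - 33\right)} = \frac{1}{\left(-1770\right) \left(-51\right)} = \frac{1}{90270}$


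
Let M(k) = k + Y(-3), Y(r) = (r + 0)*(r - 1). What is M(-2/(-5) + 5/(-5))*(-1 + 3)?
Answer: 114/5 ≈ 22.800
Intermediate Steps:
Y(r) = r*(-1 + r)
M(k) = 12 + k (M(k) = k - 3*(-1 - 3) = k - 3*(-4) = k + 12 = 12 + k)
M(-2/(-5) + 5/(-5))*(-1 + 3) = (12 + (-2/(-5) + 5/(-5)))*(-1 + 3) = (12 + (-2*(-⅕) + 5*(-⅕)))*2 = (12 + (⅖ - 1))*2 = (12 - ⅗)*2 = (57/5)*2 = 114/5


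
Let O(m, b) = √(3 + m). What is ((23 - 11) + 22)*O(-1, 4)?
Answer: 34*√2 ≈ 48.083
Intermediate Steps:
((23 - 11) + 22)*O(-1, 4) = ((23 - 11) + 22)*√(3 - 1) = (12 + 22)*√2 = 34*√2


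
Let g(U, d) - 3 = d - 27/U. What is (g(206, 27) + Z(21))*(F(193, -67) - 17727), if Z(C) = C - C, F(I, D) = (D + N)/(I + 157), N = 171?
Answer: -2726810067/5150 ≈ -5.2948e+5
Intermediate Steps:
g(U, d) = 3 + d - 27/U (g(U, d) = 3 + (d - 27/U) = 3 + d - 27/U)
F(I, D) = (171 + D)/(157 + I) (F(I, D) = (D + 171)/(I + 157) = (171 + D)/(157 + I))
Z(C) = 0
(g(206, 27) + Z(21))*(F(193, -67) - 17727) = ((3 + 27 - 27/206) + 0)*((171 - 67)/(157 + 193) - 17727) = ((3 + 27 - 27*1/206) + 0)*(104/350 - 17727) = ((3 + 27 - 27/206) + 0)*((1/350)*104 - 17727) = (6153/206 + 0)*(52/175 - 17727) = (6153/206)*(-3102173/175) = -2726810067/5150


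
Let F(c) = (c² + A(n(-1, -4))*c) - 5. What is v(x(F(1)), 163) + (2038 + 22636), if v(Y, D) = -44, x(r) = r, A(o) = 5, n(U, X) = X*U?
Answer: 24630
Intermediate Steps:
n(U, X) = U*X
F(c) = -5 + c² + 5*c (F(c) = (c² + 5*c) - 5 = -5 + c² + 5*c)
v(x(F(1)), 163) + (2038 + 22636) = -44 + (2038 + 22636) = -44 + 24674 = 24630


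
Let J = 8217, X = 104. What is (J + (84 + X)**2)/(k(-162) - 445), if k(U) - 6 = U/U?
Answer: -43561/438 ≈ -99.454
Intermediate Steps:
k(U) = 7 (k(U) = 6 + U/U = 6 + 1 = 7)
(J + (84 + X)**2)/(k(-162) - 445) = (8217 + (84 + 104)**2)/(7 - 445) = (8217 + 188**2)/(-438) = (8217 + 35344)*(-1/438) = 43561*(-1/438) = -43561/438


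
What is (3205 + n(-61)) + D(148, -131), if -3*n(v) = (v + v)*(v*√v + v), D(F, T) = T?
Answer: 1780/3 - 7442*I*√61/3 ≈ 593.33 - 19375.0*I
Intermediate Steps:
n(v) = -2*v*(v + v^(3/2))/3 (n(v) = -(v + v)*(v*√v + v)/3 = -2*v*(v^(3/2) + v)/3 = -2*v*(v + v^(3/2))/3)
(3205 + n(-61)) + D(148, -131) = (3205 + (-⅔*(-61)² - 7442*I*√61/3)) - 131 = (3205 + (-⅔*3721 - 7442*I*√61/3)) - 131 = (3205 + (-7442/3 - 7442*I*√61/3)) - 131 = (2173/3 - 7442*I*√61/3) - 131 = 1780/3 - 7442*I*√61/3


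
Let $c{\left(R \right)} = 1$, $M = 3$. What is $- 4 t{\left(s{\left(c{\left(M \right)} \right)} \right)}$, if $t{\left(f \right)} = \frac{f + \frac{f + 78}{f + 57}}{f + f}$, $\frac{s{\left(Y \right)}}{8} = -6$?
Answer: $- \frac{67}{36} \approx -1.8611$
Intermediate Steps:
$s{\left(Y \right)} = -48$ ($s{\left(Y \right)} = 8 \left(-6\right) = -48$)
$t{\left(f \right)} = \frac{f + \frac{78 + f}{57 + f}}{2 f}$
$- 4 t{\left(s{\left(c{\left(M \right)} \right)} \right)} = - 4 \frac{78 + \left(-48\right)^{2} + 58 \left(-48\right)}{2 \left(-48\right) \left(57 - 48\right)} = - 4 \cdot \frac{1}{2} \left(- \frac{1}{48}\right) \frac{1}{9} \left(78 + 2304 - 2784\right) = - 4 \cdot \frac{1}{2} \left(- \frac{1}{48}\right) \frac{1}{9} \left(-402\right) = \left(-4\right) \frac{67}{144} = - \frac{67}{36}$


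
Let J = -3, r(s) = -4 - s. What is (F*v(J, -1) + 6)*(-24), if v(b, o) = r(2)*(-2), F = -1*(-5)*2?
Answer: -3024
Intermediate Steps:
F = 10 (F = 5*2 = 10)
v(b, o) = 12 (v(b, o) = (-4 - 1*2)*(-2) = (-4 - 2)*(-2) = -6*(-2) = 12)
(F*v(J, -1) + 6)*(-24) = (10*12 + 6)*(-24) = (120 + 6)*(-24) = 126*(-24) = -3024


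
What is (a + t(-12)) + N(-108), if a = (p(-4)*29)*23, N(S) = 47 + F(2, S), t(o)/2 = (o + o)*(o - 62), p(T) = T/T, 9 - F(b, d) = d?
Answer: 4383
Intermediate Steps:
F(b, d) = 9 - d
p(T) = 1
t(o) = 4*o*(-62 + o) (t(o) = 2*((o + o)*(o - 62)) = 2*((2*o)*(-62 + o)) = 2*(2*o*(-62 + o)) = 4*o*(-62 + o))
N(S) = 56 - S (N(S) = 47 + (9 - S) = 56 - S)
a = 667 (a = (1*29)*23 = 29*23 = 667)
(a + t(-12)) + N(-108) = (667 + 4*(-12)*(-62 - 12)) + (56 - 1*(-108)) = (667 + 4*(-12)*(-74)) + (56 + 108) = (667 + 3552) + 164 = 4219 + 164 = 4383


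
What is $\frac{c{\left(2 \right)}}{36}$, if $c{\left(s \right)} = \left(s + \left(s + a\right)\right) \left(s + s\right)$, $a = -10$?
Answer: $- \frac{2}{3} \approx -0.66667$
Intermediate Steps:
$c{\left(s \right)} = 2 s \left(-10 + 2 s\right)$ ($c{\left(s \right)} = \left(s + \left(s - 10\right)\right) \left(s + s\right) = \left(s + \left(-10 + s\right)\right) 2 s = \left(-10 + 2 s\right) 2 s = 2 s \left(-10 + 2 s\right)$)
$\frac{c{\left(2 \right)}}{36} = \frac{4 \cdot 2 \left(-5 + 2\right)}{36} = 4 \cdot 2 \left(-3\right) \frac{1}{36} = \left(-24\right) \frac{1}{36} = - \frac{2}{3}$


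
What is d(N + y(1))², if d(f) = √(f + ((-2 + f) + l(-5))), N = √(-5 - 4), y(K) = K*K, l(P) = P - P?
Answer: 6*I ≈ 6.0*I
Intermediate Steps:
l(P) = 0
y(K) = K²
N = 3*I (N = √(-9) = 3*I ≈ 3.0*I)
d(f) = √(-2 + 2*f) (d(f) = √(f + ((-2 + f) + 0)) = √(f + (-2 + f)) = √(-2 + 2*f))
d(N + y(1))² = (√(-2 + 2*(3*I + 1²)))² = (√(-2 + 2*(3*I + 1)))² = (√(-2 + 2*(1 + 3*I)))² = (√(-2 + (2 + 6*I)))² = (√(6*I))² = (√6*√I)² = 6*I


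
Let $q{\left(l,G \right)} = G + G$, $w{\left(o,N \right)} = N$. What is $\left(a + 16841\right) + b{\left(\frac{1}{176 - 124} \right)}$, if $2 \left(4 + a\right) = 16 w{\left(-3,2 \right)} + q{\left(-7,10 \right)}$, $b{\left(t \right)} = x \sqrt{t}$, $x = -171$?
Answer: $16863 - \frac{171 \sqrt{13}}{26} \approx 16839.0$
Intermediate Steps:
$q{\left(l,G \right)} = 2 G$
$b{\left(t \right)} = - 171 \sqrt{t}$
$a = 22$ ($a = -4 + \frac{16 \cdot 2 + 2 \cdot 10}{2} = -4 + \frac{32 + 20}{2} = -4 + \frac{1}{2} \cdot 52 = -4 + 26 = 22$)
$\left(a + 16841\right) + b{\left(\frac{1}{176 - 124} \right)} = \left(22 + 16841\right) - 171 \sqrt{\frac{1}{176 - 124}} = 16863 - 171 \sqrt{\frac{1}{52}} = 16863 - \frac{171}{2 \sqrt{13}} = 16863 - 171 \frac{\sqrt{13}}{26} = 16863 - \frac{171 \sqrt{13}}{26}$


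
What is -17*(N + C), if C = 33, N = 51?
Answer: -1428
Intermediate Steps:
-17*(N + C) = -17*(51 + 33) = -17*84 = -1428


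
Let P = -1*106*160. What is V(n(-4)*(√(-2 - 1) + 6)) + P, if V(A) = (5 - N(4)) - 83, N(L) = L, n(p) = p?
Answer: -17042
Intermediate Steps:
P = -16960 (P = -106*160 = -16960)
V(A) = -82 (V(A) = (5 - 1*4) - 83 = (5 - 4) - 83 = 1 - 83 = -82)
V(n(-4)*(√(-2 - 1) + 6)) + P = -82 - 16960 = -17042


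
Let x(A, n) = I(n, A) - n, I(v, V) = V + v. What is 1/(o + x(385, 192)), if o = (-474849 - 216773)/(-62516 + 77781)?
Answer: 15265/5185403 ≈ 0.0029438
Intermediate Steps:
o = -691622/15265 ≈ -45.308
x(A, n) = A (x(A, n) = (A + n) - n = A)
1/(o + x(385, 192)) = 1/(-691622/15265 + 385) = 1/(5185403/15265) = 15265/5185403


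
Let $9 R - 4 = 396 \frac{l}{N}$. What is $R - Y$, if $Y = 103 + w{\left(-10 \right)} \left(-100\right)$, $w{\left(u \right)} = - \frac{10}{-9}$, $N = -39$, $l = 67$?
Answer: $- \frac{7843}{117} \approx -67.034$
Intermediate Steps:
$w{\left(u \right)} = \frac{10}{9}$ ($w{\left(u \right)} = \left(-10\right) \left(- \frac{1}{9}\right) = \frac{10}{9}$)
$R = - \frac{8792}{117}$ ($R = \frac{4}{9} + \frac{396 \frac{67}{-39}}{9} = \frac{4}{9} + \frac{396 \cdot 67 \left(- \frac{1}{39}\right)}{9} = \frac{4}{9} + \frac{396 \left(- \frac{67}{39}\right)}{9} = \frac{4}{9} + \frac{1}{9} \left(- \frac{8844}{13}\right) = \frac{4}{9} - \frac{2948}{39} = - \frac{8792}{117} \approx -75.145$)
$Y = - \frac{73}{9}$ ($Y = 103 + \frac{10}{9} \left(-100\right) = 103 - \frac{1000}{9} = - \frac{73}{9} \approx -8.1111$)
$R - Y = - \frac{8792}{117} - - \frac{73}{9} = - \frac{8792}{117} + \frac{73}{9} = - \frac{7843}{117}$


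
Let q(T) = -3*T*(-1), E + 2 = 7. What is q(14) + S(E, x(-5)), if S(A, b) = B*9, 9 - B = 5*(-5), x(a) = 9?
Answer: 348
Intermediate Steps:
E = 5 (E = -2 + 7 = 5)
q(T) = 3*T
B = 34 (B = 9 - 5*(-5) = 9 - 1*(-25) = 9 + 25 = 34)
S(A, b) = 306 (S(A, b) = 34*9 = 306)
q(14) + S(E, x(-5)) = 3*14 + 306 = 42 + 306 = 348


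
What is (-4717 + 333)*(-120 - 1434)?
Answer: 6812736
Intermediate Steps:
(-4717 + 333)*(-120 - 1434) = -4384*(-1554) = 6812736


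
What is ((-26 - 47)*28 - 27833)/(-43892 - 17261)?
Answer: 29877/61153 ≈ 0.48856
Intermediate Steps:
((-26 - 47)*28 - 27833)/(-43892 - 17261) = (-73*28 - 27833)/(-61153) = (-2044 - 27833)*(-1/61153) = -29877*(-1/61153) = 29877/61153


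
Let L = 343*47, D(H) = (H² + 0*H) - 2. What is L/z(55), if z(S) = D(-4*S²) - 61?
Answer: 16121/146409937 ≈ 0.00011011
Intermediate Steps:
D(H) = -2 + H² (D(H) = (H² + 0) - 2 = H² - 2 = -2 + H²)
z(S) = -63 + 16*S⁴ (z(S) = (-2 + (-4*S²)²) - 61 = (-2 + 16*S⁴) - 61 = -63 + 16*S⁴)
L = 16121
L/z(55) = 16121/(-63 + 16*55⁴) = 16121/(-63 + 16*9150625) = 16121/(-63 + 146410000) = 16121/146409937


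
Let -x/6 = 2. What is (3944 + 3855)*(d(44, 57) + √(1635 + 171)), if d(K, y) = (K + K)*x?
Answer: -8235744 + 7799*√1806 ≈ -7.9043e+6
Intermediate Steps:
x = -12 (x = -6*2 = -12)
d(K, y) = -24*K (d(K, y) = (K + K)*(-12) = (2*K)*(-12) = -24*K)
(3944 + 3855)*(d(44, 57) + √(1635 + 171)) = (3944 + 3855)*(-24*44 + √(1635 + 171)) = 7799*(-1056 + √1806) = -8235744 + 7799*√1806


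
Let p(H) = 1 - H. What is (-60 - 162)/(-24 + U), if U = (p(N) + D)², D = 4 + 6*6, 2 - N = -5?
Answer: -111/566 ≈ -0.19611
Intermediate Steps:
N = 7 (N = 2 - 1*(-5) = 2 + 5 = 7)
D = 40 (D = 4 + 36 = 40)
U = 1156 (U = ((1 - 1*7) + 40)² = ((1 - 7) + 40)² = (-6 + 40)² = 34² = 1156)
(-60 - 162)/(-24 + U) = (-60 - 162)/(-24 + 1156) = -222/1132 = -222*1/1132 = -111/566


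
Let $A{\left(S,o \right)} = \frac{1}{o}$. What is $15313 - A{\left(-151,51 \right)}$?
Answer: $\frac{780962}{51} \approx 15313.0$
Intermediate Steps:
$15313 - A{\left(-151,51 \right)} = 15313 - \frac{1}{51} = \frac{780962}{51}$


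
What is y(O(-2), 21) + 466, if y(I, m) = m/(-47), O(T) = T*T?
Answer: 21881/47 ≈ 465.55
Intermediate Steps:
O(T) = T**2
y(I, m) = -m/47 (y(I, m) = m*(-1/47) = -m/47)
y(O(-2), 21) + 466 = -1/47*21 + 466 = -21/47 + 466 = 21881/47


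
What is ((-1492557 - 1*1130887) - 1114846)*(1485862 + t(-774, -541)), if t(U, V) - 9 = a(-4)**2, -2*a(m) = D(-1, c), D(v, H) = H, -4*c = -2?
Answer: -44436935473865/8 ≈ -5.5546e+12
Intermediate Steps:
c = 1/2 (c = -1/4*(-2) = 1/2 ≈ 0.50000)
a(m) = -1/4 (a(m) = -1/2*1/2 = -1/4)
t(U, V) = 145/16 (t(U, V) = 9 + (-1/4)**2 = 9 + 1/16 = 145/16)
((-1492557 - 1*1130887) - 1114846)*(1485862 + t(-774, -541)) = ((-1492557 - 1*1130887) - 1114846)*(1485862 + 145/16) = ((-1492557 - 1130887) - 1114846)*(23773937/16) = (-2623444 - 1114846)*(23773937/16) = -3738290*23773937/16 = -44436935473865/8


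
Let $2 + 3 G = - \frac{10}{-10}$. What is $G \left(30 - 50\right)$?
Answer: $\frac{20}{3} \approx 6.6667$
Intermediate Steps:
$G = - \frac{1}{3}$ ($G = - \frac{2}{3} + \frac{\left(-10\right) \frac{1}{-10}}{3} = - \frac{2}{3} + \frac{\left(-10\right) \left(- \frac{1}{10}\right)}{3} = - \frac{2}{3} + \frac{1}{3} \cdot 1 = - \frac{2}{3} + \frac{1}{3} = - \frac{1}{3} \approx -0.33333$)
$G \left(30 - 50\right) = - \frac{30 - 50}{3} = \left(- \frac{1}{3}\right) \left(-20\right) = \frac{20}{3}$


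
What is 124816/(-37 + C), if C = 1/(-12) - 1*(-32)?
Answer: -1497792/61 ≈ -24554.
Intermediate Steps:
C = 383/12 (C = -1/12 + 32 = 383/12 ≈ 31.917)
124816/(-37 + C) = 124816/(-37 + 383/12) = 124816/(-61/12) = -12/61*124816 = -1497792/61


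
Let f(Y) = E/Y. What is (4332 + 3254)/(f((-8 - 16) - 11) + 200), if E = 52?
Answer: 132755/3474 ≈ 38.214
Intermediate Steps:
f(Y) = 52/Y
(4332 + 3254)/(f((-8 - 16) - 11) + 200) = (4332 + 3254)/(52/((-8 - 16) - 11) + 200) = 7586/(52/(-24 - 11) + 200) = 7586/(52/(-35) + 200) = 7586/(52*(-1/35) + 200) = 7586/(-52/35 + 200) = 7586/(6948/35) = 7586*(35/6948) = 132755/3474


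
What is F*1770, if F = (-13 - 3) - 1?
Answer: -30090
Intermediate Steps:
F = -17 (F = -16 - 1 = -17)
F*1770 = -17*1770 = -30090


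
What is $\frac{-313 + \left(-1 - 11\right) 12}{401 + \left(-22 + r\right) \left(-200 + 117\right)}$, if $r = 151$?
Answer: $\frac{457}{10306} \approx 0.044343$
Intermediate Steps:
$\frac{-313 + \left(-1 - 11\right) 12}{401 + \left(-22 + r\right) \left(-200 + 117\right)} = \frac{-313 + \left(-1 - 11\right) 12}{401 + \left(-22 + 151\right) \left(-200 + 117\right)} = \frac{-313 - 144}{401 + 129 \left(-83\right)} = \frac{-313 - 144}{401 - 10707} = - \frac{457}{-10306} = \left(-457\right) \left(- \frac{1}{10306}\right) = \frac{457}{10306}$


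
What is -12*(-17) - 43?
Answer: 161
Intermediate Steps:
-12*(-17) - 43 = 204 - 43 = 161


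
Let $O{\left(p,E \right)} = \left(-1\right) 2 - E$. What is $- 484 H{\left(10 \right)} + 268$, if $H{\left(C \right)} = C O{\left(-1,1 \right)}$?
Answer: $14788$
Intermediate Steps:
$O{\left(p,E \right)} = -2 - E$
$H{\left(C \right)} = - 3 C$ ($H{\left(C \right)} = C \left(-2 - 1\right) = C \left(-3\right) = - 3 C$)
$- 484 H{\left(10 \right)} + 268 = - 484 \left(\left(-3\right) 10\right) + 268 = \left(-484\right) \left(-30\right) + 268 = 14520 + 268 = 14788$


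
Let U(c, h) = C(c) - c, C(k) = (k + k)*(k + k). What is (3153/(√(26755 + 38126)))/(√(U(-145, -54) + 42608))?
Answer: 1051*√11289917/101609253 ≈ 0.034755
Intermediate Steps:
C(k) = 4*k² (C(k) = (2*k)*(2*k) = 4*k²)
U(c, h) = -c + 4*c² (U(c, h) = 4*c² - c = -c + 4*c²)
(3153/(√(26755 + 38126)))/(√(U(-145, -54) + 42608)) = (3153/(√(26755 + 38126)))/(√(-145*(-1 + 4*(-145)) + 42608)) = (3153/(√64881))/(√(-145*(-1 - 580) + 42608)) = (3153/((27*√89)))/(√(-145*(-581) + 42608)) = (3153*(√89/2403))/(√(84245 + 42608)) = (1051*√89/801)/(√126853) = (1051*√89/801)*(√126853/126853) = 1051*√11289917/101609253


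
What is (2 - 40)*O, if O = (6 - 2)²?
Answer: -608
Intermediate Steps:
O = 16 (O = 4² = 16)
(2 - 40)*O = (2 - 40)*16 = -38*16 = -608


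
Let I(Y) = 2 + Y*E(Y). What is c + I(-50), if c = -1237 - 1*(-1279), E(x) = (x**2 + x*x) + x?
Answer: -247456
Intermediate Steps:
E(x) = x + 2*x**2 (E(x) = (x**2 + x**2) + x = 2*x**2 + x = x + 2*x**2)
c = 42 (c = -1237 + 1279 = 42)
I(Y) = 2 + Y**2*(1 + 2*Y) (I(Y) = 2 + Y*(Y*(1 + 2*Y)) = 2 + Y**2*(1 + 2*Y))
c + I(-50) = 42 + (2 + (-50)**2*(1 + 2*(-50))) = 42 + (2 + 2500*(1 - 100)) = 42 + (2 + 2500*(-99)) = 42 + (2 - 247500) = 42 - 247498 = -247456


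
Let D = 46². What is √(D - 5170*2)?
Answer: 4*I*√514 ≈ 90.686*I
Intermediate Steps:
D = 2116
√(D - 5170*2) = √(2116 - 5170*2) = √(2116 - 10340) = √(-8224) = 4*I*√514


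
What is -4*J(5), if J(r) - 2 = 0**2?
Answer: -8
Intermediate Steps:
J(r) = 2 (J(r) = 2 + 0**2 = 2 + 0 = 2)
-4*J(5) = -4*2 = -8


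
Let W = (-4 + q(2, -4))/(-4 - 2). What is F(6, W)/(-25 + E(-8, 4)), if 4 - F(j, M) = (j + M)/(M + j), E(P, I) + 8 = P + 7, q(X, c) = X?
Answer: -3/34 ≈ -0.088235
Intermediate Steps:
E(P, I) = -1 + P (E(P, I) = -8 + (P + 7) = -8 + (7 + P) = -1 + P)
W = ⅓ (W = (-4 + 2)/(-4 - 2) = -2/(-6) = -2*(-⅙) = ⅓ ≈ 0.33333)
F(j, M) = 3 (F(j, M) = 4 - (j + M)/(M + j) = 4 - (M + j)/(M + j) = 4 - 1*1 = 4 - 1 = 3)
F(6, W)/(-25 + E(-8, 4)) = 3/(-25 + (-1 - 8)) = 3/(-25 - 9) = 3/(-34) = -1/34*3 = -3/34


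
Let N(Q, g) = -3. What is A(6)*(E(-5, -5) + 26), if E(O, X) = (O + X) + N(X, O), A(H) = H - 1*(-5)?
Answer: 143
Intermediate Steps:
A(H) = 5 + H (A(H) = H + 5 = 5 + H)
E(O, X) = -3 + O + X (E(O, X) = (O + X) - 3 = -3 + O + X)
A(6)*(E(-5, -5) + 26) = (5 + 6)*((-3 - 5 - 5) + 26) = 11*(-13 + 26) = 11*13 = 143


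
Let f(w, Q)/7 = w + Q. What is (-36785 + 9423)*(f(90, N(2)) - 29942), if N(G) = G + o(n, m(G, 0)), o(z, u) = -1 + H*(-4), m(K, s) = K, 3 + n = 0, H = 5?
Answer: 805674090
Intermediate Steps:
n = -3 (n = -3 + 0 = -3)
o(z, u) = -21 (o(z, u) = -1 + 5*(-4) = -1 - 20 = -21)
N(G) = -21 + G (N(G) = G - 21 = -21 + G)
f(w, Q) = 7*Q + 7*w (f(w, Q) = 7*(w + Q) = 7*(Q + w) = 7*Q + 7*w)
(-36785 + 9423)*(f(90, N(2)) - 29942) = (-36785 + 9423)*((7*(-21 + 2) + 7*90) - 29942) = -27362*((7*(-19) + 630) - 29942) = -27362*((-133 + 630) - 29942) = -27362*(497 - 29942) = -27362*(-29445) = 805674090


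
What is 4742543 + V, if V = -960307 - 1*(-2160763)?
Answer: 5942999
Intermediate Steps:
V = 1200456 (V = -960307 + 2160763 = 1200456)
4742543 + V = 4742543 + 1200456 = 5942999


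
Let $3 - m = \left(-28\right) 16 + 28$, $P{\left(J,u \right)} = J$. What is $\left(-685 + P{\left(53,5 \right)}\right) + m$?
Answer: $-209$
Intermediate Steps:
$m = 423$ ($m = 3 - \left(\left(-28\right) 16 + 28\right) = 3 - \left(-448 + 28\right) = 3 - -420 = 3 + 420 = 423$)
$\left(-685 + P{\left(53,5 \right)}\right) + m = \left(-685 + 53\right) + 423 = -632 + 423 = -209$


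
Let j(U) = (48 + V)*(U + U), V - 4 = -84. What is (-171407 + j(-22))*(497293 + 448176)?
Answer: -160728784531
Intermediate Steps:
V = -80 (V = 4 - 84 = -80)
j(U) = -64*U (j(U) = (48 - 80)*(U + U) = -64*U)
(-171407 + j(-22))*(497293 + 448176) = (-171407 - 64*(-22))*(497293 + 448176) = (-171407 + 1408)*945469 = -169999*945469 = -160728784531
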